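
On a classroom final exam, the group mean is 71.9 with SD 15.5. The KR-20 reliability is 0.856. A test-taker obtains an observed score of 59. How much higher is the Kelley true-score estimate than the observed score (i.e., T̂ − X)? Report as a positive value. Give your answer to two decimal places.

T̂ = ρX + (1 − ρ)μ
  = 0.856 × 59 + 0.144 × 71.9
  = 50.504 + 10.3536
  = 60.8576
  ≈ 60.858
T̂ − X = 60.858 − 59 = 1.858 → 1.86

1.86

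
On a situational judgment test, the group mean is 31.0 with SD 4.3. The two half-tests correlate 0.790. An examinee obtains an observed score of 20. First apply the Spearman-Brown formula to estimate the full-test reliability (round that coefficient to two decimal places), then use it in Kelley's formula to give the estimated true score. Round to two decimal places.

21.32

Spearman-Brown: ρ = 2r/(1 + r) = 2(0.790)/(1 + 0.790) = 1.5800/1.790 = 0.8827 → 0.88
Weight the observed score by reliability and the mean by (1 − reliability): T̂ = 0.88·20 + 0.12·31.0 = 17.60 + 3.720 = 21.320.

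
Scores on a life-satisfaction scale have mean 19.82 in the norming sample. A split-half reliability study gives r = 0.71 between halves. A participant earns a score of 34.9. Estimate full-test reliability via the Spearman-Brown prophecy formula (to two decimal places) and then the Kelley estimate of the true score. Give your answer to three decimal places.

Spearman-Brown: ρ = 2r/(1 + r) = 2(0.71)/(1 + 0.71) = 1.420/1.71 = 0.8304 → 0.83
T̂ = 0.83(34.9) + 0.17(19.82) = 28.967 + 3.3694 = 32.3364 → 32.336

32.336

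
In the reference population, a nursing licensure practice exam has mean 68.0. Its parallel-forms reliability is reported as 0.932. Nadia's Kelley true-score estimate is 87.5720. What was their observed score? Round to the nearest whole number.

89

T̂ = ρX + (1 − ρ)μ  ⇒  X = (T̂ − (1 − ρ)μ) / ρ
X = (87.5720 − 0.068 × 68.0) / 0.932 = (87.5720 − 4.6240) / 0.932 = 82.9480 / 0.932 = 89.00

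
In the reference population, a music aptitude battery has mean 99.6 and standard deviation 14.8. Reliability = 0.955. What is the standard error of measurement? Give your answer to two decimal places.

SEM = SD · √(1 − ρ) = 14.8 × √0.045 = 14.8 × 0.2121 = 3.140

3.14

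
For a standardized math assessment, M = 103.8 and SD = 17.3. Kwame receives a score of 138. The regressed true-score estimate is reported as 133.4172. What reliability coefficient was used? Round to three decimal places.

T̂ = ρX + (1 − ρ)μ  ⇒  T̂ − μ = ρ(X − μ)
ρ = (T̂ − μ)/(X − μ) = (133.4172 − 103.8) / (138 − 103.8) = 29.6172 / 34.2 = 0.86600

0.866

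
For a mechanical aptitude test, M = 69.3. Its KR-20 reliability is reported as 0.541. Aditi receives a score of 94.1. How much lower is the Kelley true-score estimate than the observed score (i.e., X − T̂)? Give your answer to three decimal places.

11.383

Regress the observed score toward the mean by the unreliability: T̂ = 0.541·94.1 + 0.459·69.3 = 50.9081 + 31.8087 = 82.71680.
X − T̂ = 94.1 − 82.7168 = 11.3832 → 11.383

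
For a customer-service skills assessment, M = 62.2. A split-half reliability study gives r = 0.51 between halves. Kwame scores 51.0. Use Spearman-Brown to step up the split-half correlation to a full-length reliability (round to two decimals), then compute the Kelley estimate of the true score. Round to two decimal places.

54.58

Spearman-Brown: ρ = 2r/(1 + r) = 2(0.51)/(1 + 0.51) = 1.020/1.51 = 0.6755 → 0.68
T̂ = ρX + (1 − ρ)μ
  = 0.68 × 51.0 + 0.32 × 62.2
  = 34.680 + 19.904
  = 54.584
  ≈ 54.58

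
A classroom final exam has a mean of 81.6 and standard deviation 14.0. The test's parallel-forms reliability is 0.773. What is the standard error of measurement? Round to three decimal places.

6.670

SEM = SD · √(1 − ρ) = 14.0 × √0.227 = 14.0 × 0.4764 = 6.6702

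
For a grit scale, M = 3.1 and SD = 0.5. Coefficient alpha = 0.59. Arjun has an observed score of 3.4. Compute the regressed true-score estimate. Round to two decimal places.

3.28

T̂ = ρX + (1 − ρ)μ
  = 0.59 × 3.4 + 0.41 × 3.1
  = 2.006 + 1.271
  = 3.277
  ≈ 3.28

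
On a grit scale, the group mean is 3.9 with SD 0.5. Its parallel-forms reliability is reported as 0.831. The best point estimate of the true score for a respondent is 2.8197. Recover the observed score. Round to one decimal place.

2.6

T̂ = ρX + (1 − ρ)μ  ⇒  X = (T̂ − (1 − ρ)μ) / ρ
X = (2.8197 − 0.169 × 3.9) / 0.831 = (2.8197 − 0.6591) / 0.831 = 2.1606 / 0.831 = 2.600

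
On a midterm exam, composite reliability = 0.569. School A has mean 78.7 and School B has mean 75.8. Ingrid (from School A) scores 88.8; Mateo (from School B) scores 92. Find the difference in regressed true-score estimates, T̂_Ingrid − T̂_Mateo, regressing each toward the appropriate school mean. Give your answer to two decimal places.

-0.57

T̂_Ingrid = 0.569(88.8) + 0.431(78.7) = 84.4469
T̂_Mateo = 0.569(92) + 0.431(75.8) = 85.0178
Difference = 84.4469 − 85.0178 = -0.5709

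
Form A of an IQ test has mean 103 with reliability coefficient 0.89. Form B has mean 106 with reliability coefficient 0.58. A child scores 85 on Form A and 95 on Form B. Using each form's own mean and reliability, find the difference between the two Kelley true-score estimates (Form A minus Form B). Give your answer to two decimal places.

T̂_A = 0.89(85) + 0.11(103) = 86.9800
T̂_B = 0.58(95) + 0.42(106) = 99.6200
T̂_A − T̂_B = -12.6400

-12.64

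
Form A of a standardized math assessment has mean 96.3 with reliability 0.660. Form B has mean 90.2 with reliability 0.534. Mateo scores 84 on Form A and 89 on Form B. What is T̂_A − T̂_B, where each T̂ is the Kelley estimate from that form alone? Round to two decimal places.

T̂_A = 0.660(84) + 0.340(96.3) = 88.1820
T̂_B = 0.534(89) + 0.466(90.2) = 89.5592
T̂_A − T̂_B = -1.3772

-1.38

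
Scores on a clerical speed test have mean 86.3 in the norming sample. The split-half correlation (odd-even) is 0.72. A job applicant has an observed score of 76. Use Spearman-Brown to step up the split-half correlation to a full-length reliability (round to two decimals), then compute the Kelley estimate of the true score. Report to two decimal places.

77.65

Spearman-Brown: ρ = 2r/(1 + r) = 2(0.72)/(1 + 0.72) = 1.440/1.72 = 0.8372 → 0.84
T̂ = 0.84(76) + 0.16(86.3) = 63.84 + 13.808 = 77.648 → 77.65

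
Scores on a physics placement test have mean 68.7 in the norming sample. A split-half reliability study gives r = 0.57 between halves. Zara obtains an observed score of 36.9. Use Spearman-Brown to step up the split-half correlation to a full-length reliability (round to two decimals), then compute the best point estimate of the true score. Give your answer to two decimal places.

45.49

Spearman-Brown: ρ = 2r/(1 + r) = 2(0.57)/(1 + 0.57) = 1.140/1.57 = 0.7261 → 0.73
Regress the observed score toward the mean by the unreliability: T̂ = 0.73·36.9 + 0.27·68.7 = 26.937 + 18.549 = 45.486.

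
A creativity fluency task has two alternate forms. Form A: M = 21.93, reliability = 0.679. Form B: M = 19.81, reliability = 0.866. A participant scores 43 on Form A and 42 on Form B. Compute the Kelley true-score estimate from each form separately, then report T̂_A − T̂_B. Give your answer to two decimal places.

-2.79

T̂_A = 0.679(43) + 0.321(21.93) = 36.2365
T̂_B = 0.866(42) + 0.134(19.81) = 39.0265
T̂_A − T̂_B = -2.7900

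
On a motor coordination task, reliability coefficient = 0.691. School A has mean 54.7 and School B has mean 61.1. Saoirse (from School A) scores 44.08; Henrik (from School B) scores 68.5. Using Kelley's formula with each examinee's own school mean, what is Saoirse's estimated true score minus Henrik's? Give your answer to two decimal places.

-18.85

T̂_Saoirse = 0.691(44.08) + 0.309(54.7) = 47.3616
T̂_Henrik = 0.691(68.5) + 0.309(61.1) = 66.2134
Difference = 47.3616 − 66.2134 = -18.8518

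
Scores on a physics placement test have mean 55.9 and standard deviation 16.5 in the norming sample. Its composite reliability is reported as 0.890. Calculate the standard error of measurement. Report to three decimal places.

5.472

SEM = SD · √(1 − ρ) = 16.5 × √0.110 = 16.5 × 0.3317 = 5.4724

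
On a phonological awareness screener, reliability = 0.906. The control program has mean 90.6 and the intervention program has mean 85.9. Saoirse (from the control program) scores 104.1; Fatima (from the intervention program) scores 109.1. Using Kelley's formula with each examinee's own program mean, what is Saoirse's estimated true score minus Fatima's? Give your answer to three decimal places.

-4.088

T̂_Saoirse = 0.906(104.1) + 0.094(90.6) = 102.83100
T̂_Fatima = 0.906(109.1) + 0.094(85.9) = 106.91920
Difference = 102.83100 − 106.91920 = -4.08820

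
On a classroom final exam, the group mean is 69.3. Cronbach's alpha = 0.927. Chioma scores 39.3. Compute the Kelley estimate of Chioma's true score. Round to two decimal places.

Weight the observed score by reliability and the mean by (1 − reliability): T̂ = 0.927·39.3 + 0.073·69.3 = 36.4311 + 5.0589 = 41.490.

41.49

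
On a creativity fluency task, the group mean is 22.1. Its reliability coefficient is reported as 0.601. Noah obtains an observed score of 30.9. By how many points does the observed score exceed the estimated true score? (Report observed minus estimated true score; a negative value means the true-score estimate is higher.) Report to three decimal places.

3.511

T̂ = ρX + (1 − ρ)μ
  = 0.601 × 30.9 + 0.399 × 22.1
  = 18.5709 + 8.8179
  = 27.38880
  ≈ 27.3888
X − T̂ = 30.9 − 27.3888 = 3.5112 → 3.511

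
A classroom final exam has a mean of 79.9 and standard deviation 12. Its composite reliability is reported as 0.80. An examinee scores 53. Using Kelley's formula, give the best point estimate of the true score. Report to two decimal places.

T̂ = ρX + (1 − ρ)μ
  = 0.80 × 53 + 0.20 × 79.9
  = 42.40 + 15.980
  = 58.380
  ≈ 58.38

58.38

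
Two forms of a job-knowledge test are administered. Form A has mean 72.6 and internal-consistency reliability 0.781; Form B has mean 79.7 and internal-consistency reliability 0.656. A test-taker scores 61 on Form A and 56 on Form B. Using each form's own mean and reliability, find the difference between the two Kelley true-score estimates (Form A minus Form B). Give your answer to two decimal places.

-0.61

T̂_A = 0.781(61) + 0.219(72.6) = 63.5404
T̂_B = 0.656(56) + 0.344(79.7) = 64.1528
T̂_A − T̂_B = -0.6124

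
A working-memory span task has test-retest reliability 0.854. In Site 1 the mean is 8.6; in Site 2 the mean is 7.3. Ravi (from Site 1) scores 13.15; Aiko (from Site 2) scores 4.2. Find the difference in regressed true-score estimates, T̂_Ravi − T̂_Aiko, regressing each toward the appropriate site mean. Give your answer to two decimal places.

T̂_Ravi = 0.854(13.15) + 0.146(8.6) = 12.4857
T̂_Aiko = 0.854(4.2) + 0.146(7.3) = 4.6526
Difference = 12.4857 − 4.6526 = 7.8331

7.83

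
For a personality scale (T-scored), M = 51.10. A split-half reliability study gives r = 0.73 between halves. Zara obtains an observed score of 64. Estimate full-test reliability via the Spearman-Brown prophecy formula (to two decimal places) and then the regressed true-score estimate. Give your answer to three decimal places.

61.936

Spearman-Brown: ρ = 2r/(1 + r) = 2(0.73)/(1 + 0.73) = 1.460/1.73 = 0.8439 → 0.84
T̂ = 0.84(64) + 0.16(51.10) = 53.76 + 8.1760 = 61.9360 → 61.936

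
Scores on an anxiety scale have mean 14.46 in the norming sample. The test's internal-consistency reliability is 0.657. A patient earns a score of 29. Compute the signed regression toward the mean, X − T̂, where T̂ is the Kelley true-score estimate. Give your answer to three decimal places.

4.987

Regress the observed score toward the mean by the unreliability: T̂ = 0.657·29 + 0.343·14.46 = 19.053 + 4.95978 = 24.01278.
X − T̂ = 29 − 24.0128 = 4.9872 → 4.987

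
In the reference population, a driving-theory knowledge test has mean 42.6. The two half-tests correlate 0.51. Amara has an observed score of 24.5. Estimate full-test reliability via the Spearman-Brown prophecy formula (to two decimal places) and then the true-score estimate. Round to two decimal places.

30.29

Spearman-Brown: ρ = 2r/(1 + r) = 2(0.51)/(1 + 0.51) = 1.020/1.51 = 0.6755 → 0.68
Regress the observed score toward the mean by the unreliability: T̂ = 0.68·24.5 + 0.32·42.6 = 16.660 + 13.632 = 30.292.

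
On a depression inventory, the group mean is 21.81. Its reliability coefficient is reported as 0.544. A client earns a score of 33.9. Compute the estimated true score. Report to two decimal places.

28.39

T̂ = 0.544(33.9) + 0.456(21.81) = 18.4416 + 9.94536 = 28.387 → 28.39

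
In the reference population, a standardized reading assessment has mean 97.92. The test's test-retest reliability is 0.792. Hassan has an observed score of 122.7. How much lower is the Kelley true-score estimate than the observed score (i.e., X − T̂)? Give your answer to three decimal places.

5.154

T̂ = 0.792(122.7) + 0.208(97.92) = 97.1784 + 20.36736 = 117.54576 → 117.5458
X − T̂ = 122.7 − 117.5458 = 5.1542 → 5.154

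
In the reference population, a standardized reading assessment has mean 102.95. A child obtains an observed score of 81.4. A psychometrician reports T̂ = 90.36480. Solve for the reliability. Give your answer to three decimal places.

0.584

T̂ = ρX + (1 − ρ)μ  ⇒  T̂ − μ = ρ(X − μ)
ρ = (T̂ − μ)/(X − μ) = (90.36480 − 102.95) / (81.4 − 102.95) = -12.58520 / -21.55 = 0.58400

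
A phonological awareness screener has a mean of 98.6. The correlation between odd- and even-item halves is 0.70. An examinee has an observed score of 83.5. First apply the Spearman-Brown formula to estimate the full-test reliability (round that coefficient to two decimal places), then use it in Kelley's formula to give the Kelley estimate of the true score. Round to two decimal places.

86.22

Spearman-Brown: ρ = 2r/(1 + r) = 2(0.70)/(1 + 0.70) = 1.400/1.70 = 0.8235 → 0.82
T̂ = ρX + (1 − ρ)μ
  = 0.82 × 83.5 + 0.18 × 98.6
  = 68.470 + 17.748
  = 86.218
  ≈ 86.22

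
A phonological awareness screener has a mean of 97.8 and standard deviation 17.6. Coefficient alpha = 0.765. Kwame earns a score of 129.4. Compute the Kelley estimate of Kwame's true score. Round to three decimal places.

T̂ = 0.765(129.4) + 0.235(97.8) = 98.9910 + 22.9830 = 121.9740 → 121.974

121.974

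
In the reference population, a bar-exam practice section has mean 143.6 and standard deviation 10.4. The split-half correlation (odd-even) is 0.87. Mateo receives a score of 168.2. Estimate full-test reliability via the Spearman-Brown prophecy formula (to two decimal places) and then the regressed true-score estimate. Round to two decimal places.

166.48

Spearman-Brown: ρ = 2r/(1 + r) = 2(0.87)/(1 + 0.87) = 1.740/1.87 = 0.9305 → 0.93
T̂ = ρX + (1 − ρ)μ
  = 0.93 × 168.2 + 0.07 × 143.6
  = 156.426 + 10.052
  = 166.478
  ≈ 166.48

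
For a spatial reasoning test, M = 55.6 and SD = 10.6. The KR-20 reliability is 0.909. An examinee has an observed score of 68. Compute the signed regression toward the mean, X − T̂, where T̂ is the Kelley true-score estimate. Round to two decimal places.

Weight the observed score by reliability and the mean by (1 − reliability): T̂ = 0.909·68 + 0.091·55.6 = 61.812 + 5.0596 = 66.8716.
X − T̂ = 68 − 66.872 = 1.128 → 1.13

1.13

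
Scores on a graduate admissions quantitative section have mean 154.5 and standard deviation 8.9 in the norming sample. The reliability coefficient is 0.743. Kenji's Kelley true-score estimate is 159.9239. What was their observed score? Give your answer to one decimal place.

161.8

T̂ = ρX + (1 − ρ)μ  ⇒  X = (T̂ − (1 − ρ)μ) / ρ
X = (159.9239 − 0.257 × 154.5) / 0.743 = (159.9239 − 39.7065) / 0.743 = 120.2174 / 0.743 = 161.800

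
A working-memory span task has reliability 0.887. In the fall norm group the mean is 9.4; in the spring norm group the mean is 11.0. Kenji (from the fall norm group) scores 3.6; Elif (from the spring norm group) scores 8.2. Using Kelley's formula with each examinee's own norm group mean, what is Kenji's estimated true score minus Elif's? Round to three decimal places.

T̂_Kenji = 0.887(3.6) + 0.113(9.4) = 4.25540
T̂_Elif = 0.887(8.2) + 0.113(11.0) = 8.51640
Difference = 4.25540 − 8.51640 = -4.26100

-4.261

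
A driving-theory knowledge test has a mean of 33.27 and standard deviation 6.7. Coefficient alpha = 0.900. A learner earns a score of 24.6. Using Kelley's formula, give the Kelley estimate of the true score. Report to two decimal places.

Regress the observed score toward the mean by the unreliability: T̂ = 0.900·24.6 + 0.100·33.27 = 22.1400 + 3.32700 = 25.467.

25.47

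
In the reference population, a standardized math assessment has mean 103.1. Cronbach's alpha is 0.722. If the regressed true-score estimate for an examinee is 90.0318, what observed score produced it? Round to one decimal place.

85.0

T̂ = ρX + (1 − ρ)μ  ⇒  X = (T̂ − (1 − ρ)μ) / ρ
X = (90.0318 − 0.278 × 103.1) / 0.722 = (90.0318 − 28.6618) / 0.722 = 61.3700 / 0.722 = 85.000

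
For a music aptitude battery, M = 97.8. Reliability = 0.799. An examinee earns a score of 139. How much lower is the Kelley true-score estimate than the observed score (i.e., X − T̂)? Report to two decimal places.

8.28

Weight the observed score by reliability and the mean by (1 − reliability): T̂ = 0.799·139 + 0.201·97.8 = 111.061 + 19.6578 = 130.7188.
X − T̂ = 139 − 130.719 = 8.281 → 8.28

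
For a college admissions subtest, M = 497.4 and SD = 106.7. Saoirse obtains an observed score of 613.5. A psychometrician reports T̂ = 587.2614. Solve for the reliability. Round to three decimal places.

0.774

T̂ = ρX + (1 − ρ)μ  ⇒  T̂ − μ = ρ(X − μ)
ρ = (T̂ − μ)/(X − μ) = (587.2614 − 497.4) / (613.5 − 497.4) = 89.8614 / 116.1 = 0.77400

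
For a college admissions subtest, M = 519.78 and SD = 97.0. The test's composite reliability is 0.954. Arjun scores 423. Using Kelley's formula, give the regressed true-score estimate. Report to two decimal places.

T̂ = ρX + (1 − ρ)μ
  = 0.954 × 423 + 0.046 × 519.78
  = 403.542 + 23.90988
  = 427.452
  ≈ 427.45

427.45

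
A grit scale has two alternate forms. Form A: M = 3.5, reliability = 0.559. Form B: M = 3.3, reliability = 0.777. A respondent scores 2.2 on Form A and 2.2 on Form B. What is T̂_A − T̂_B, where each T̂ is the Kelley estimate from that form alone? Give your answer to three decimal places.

T̂_A = 0.559(2.2) + 0.441(3.5) = 2.77330
T̂_B = 0.777(2.2) + 0.223(3.3) = 2.44530
T̂_A − T̂_B = 0.32800

0.328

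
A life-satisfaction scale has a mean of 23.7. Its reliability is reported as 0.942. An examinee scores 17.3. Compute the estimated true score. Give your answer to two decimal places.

17.67

T̂ = ρX + (1 − ρ)μ
  = 0.942 × 17.3 + 0.058 × 23.7
  = 16.2966 + 1.3746
  = 17.671
  ≈ 17.67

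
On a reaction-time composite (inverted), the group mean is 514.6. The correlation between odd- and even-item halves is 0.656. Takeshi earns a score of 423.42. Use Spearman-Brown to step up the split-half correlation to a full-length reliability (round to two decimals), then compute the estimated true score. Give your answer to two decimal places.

Spearman-Brown: ρ = 2r/(1 + r) = 2(0.656)/(1 + 0.656) = 1.3120/1.656 = 0.7923 → 0.79
T̂ = 0.79(423.42) + 0.21(514.6) = 334.5018 + 108.066 = 442.568 → 442.57

442.57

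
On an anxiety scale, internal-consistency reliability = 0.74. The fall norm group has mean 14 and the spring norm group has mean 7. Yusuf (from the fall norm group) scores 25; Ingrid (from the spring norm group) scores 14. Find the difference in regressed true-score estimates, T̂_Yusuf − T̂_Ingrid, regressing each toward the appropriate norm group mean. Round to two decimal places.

9.96

T̂_Yusuf = 0.74(25) + 0.26(14) = 22.1400
T̂_Ingrid = 0.74(14) + 0.26(7) = 12.1800
Difference = 22.1400 − 12.1800 = 9.9600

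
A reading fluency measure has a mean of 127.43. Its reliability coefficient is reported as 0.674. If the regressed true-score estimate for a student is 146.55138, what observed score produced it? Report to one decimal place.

T̂ = ρX + (1 − ρ)μ  ⇒  X = (T̂ − (1 − ρ)μ) / ρ
X = (146.55138 − 0.326 × 127.43) / 0.674 = (146.55138 − 41.54218) / 0.674 = 105.00920 / 0.674 = 155.800

155.8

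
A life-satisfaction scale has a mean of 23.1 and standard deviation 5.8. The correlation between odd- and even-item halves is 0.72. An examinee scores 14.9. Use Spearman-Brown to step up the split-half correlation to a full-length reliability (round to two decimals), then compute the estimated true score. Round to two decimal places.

Spearman-Brown: ρ = 2r/(1 + r) = 2(0.72)/(1 + 0.72) = 1.440/1.72 = 0.8372 → 0.84
T̂ = 0.84(14.9) + 0.16(23.1) = 12.516 + 3.696 = 16.212 → 16.21

16.21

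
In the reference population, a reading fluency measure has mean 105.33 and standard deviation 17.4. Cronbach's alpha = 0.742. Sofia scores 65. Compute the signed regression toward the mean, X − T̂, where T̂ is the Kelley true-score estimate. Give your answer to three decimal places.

-10.405

T̂ = 0.742(65) + 0.258(105.33) = 48.230 + 27.17514 = 75.40514 → 75.4051
X − T̂ = 65 − 75.4051 = -10.4051 → -10.405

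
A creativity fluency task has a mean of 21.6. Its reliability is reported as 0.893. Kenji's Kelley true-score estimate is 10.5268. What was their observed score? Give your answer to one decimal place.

T̂ = ρX + (1 − ρ)μ  ⇒  X = (T̂ − (1 − ρ)μ) / ρ
X = (10.5268 − 0.107 × 21.6) / 0.893 = (10.5268 − 2.3112) / 0.893 = 8.2156 / 0.893 = 9.200

9.2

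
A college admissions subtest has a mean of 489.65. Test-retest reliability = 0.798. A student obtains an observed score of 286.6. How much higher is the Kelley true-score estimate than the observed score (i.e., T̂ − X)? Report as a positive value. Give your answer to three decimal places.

Weight the observed score by reliability and the mean by (1 − reliability): T̂ = 0.798·286.6 + 0.202·489.65 = 228.7068 + 98.90930 = 327.61610.
T̂ − X = 327.6161 − 286.6 = 41.0161 → 41.016

41.016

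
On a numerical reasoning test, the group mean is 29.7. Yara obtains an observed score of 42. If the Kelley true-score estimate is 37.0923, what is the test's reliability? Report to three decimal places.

0.601

T̂ = ρX + (1 − ρ)μ  ⇒  T̂ − μ = ρ(X − μ)
ρ = (T̂ − μ)/(X − μ) = (37.0923 − 29.7) / (42 − 29.7) = 7.3923 / 12.3 = 0.60100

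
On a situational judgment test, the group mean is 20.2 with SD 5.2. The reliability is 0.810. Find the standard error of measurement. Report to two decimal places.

SEM = SD · √(1 − ρ) = 5.2 × √0.190 = 5.2 × 0.4359 = 2.267

2.27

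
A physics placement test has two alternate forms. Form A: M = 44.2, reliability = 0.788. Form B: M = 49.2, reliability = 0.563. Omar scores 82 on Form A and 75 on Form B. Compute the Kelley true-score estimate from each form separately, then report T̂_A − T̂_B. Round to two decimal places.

10.26

T̂_A = 0.788(82) + 0.212(44.2) = 73.9864
T̂_B = 0.563(75) + 0.437(49.2) = 63.7254
T̂_A − T̂_B = 10.2610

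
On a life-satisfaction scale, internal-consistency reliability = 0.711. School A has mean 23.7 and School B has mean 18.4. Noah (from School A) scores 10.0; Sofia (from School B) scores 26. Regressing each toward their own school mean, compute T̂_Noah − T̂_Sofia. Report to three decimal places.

T̂_Noah = 0.711(10.0) + 0.289(23.7) = 13.95930
T̂_Sofia = 0.711(26) + 0.289(18.4) = 23.80360
Difference = 13.95930 − 23.80360 = -9.84430

-9.844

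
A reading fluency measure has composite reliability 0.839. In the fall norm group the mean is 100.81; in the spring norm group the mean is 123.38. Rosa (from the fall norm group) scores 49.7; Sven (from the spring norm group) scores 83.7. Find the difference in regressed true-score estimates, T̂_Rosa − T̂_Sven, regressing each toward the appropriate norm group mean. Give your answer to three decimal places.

T̂_Rosa = 0.839(49.7) + 0.161(100.81) = 57.92871
T̂_Sven = 0.839(83.7) + 0.161(123.38) = 90.08848
Difference = 57.92871 − 90.08848 = -32.15977

-32.160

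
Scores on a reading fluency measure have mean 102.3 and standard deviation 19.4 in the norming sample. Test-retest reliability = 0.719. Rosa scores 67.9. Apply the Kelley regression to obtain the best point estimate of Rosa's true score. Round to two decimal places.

T̂ = ρX + (1 − ρ)μ
  = 0.719 × 67.9 + 0.281 × 102.3
  = 48.8201 + 28.7463
  = 77.566
  ≈ 77.57

77.57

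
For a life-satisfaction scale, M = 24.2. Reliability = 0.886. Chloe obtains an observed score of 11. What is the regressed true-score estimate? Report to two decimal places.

T̂ = ρX + (1 − ρ)μ
  = 0.886 × 11 + 0.114 × 24.2
  = 9.746 + 2.7588
  = 12.505
  ≈ 12.50

12.50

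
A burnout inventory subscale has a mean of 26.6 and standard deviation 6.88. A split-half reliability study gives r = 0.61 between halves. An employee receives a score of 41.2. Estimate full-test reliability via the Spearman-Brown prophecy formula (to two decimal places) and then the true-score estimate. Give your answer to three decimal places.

Spearman-Brown: ρ = 2r/(1 + r) = 2(0.61)/(1 + 0.61) = 1.220/1.61 = 0.7578 → 0.76
T̂ = ρX + (1 − ρ)μ
  = 0.76 × 41.2 + 0.24 × 26.6
  = 31.312 + 6.384
  = 37.6960
  ≈ 37.696

37.696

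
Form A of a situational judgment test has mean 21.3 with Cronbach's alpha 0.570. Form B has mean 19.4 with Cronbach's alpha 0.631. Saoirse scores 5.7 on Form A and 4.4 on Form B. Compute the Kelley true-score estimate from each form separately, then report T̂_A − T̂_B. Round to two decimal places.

T̂_A = 0.570(5.7) + 0.430(21.3) = 12.4080
T̂_B = 0.631(4.4) + 0.369(19.4) = 9.9350
T̂_A − T̂_B = 2.4730

2.47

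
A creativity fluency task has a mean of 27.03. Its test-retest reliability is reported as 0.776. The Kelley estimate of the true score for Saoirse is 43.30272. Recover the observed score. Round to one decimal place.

48.0

T̂ = ρX + (1 − ρ)μ  ⇒  X = (T̂ − (1 − ρ)μ) / ρ
X = (43.30272 − 0.224 × 27.03) / 0.776 = (43.30272 − 6.05472) / 0.776 = 37.24800 / 0.776 = 48.000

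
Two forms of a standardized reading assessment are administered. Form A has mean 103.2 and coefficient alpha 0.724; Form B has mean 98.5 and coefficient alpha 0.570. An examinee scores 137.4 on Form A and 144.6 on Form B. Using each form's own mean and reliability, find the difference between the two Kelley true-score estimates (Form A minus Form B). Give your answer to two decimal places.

T̂_A = 0.724(137.4) + 0.276(103.2) = 127.9608
T̂_B = 0.570(144.6) + 0.430(98.5) = 124.7770
T̂_A − T̂_B = 3.1838

3.18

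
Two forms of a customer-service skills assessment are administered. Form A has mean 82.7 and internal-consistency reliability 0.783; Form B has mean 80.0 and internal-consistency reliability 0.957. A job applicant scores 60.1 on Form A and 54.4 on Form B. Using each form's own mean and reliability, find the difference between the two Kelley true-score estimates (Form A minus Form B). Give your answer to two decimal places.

T̂_A = 0.783(60.1) + 0.217(82.7) = 65.0042
T̂_B = 0.957(54.4) + 0.043(80.0) = 55.5008
T̂_A − T̂_B = 9.5034

9.50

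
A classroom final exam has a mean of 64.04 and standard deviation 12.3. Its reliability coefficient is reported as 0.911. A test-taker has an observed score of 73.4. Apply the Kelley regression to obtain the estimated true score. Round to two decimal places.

72.57

T̂ = ρX + (1 − ρ)μ
  = 0.911 × 73.4 + 0.089 × 64.04
  = 66.8674 + 5.69956
  = 72.567
  ≈ 72.57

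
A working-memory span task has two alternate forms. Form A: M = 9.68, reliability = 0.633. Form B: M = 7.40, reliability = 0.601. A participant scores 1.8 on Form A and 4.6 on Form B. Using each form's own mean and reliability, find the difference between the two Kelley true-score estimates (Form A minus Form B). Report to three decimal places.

-1.025

T̂_A = 0.633(1.8) + 0.367(9.68) = 4.69196
T̂_B = 0.601(4.6) + 0.399(7.40) = 5.71720
T̂_A − T̂_B = -1.02524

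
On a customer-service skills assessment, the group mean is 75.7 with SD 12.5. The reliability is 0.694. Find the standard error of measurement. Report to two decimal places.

6.91

SEM = SD · √(1 − ρ) = 12.5 × √0.306 = 12.5 × 0.5532 = 6.915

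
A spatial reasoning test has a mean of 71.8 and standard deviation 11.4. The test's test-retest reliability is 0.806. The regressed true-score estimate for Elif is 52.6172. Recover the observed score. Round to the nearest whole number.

T̂ = ρX + (1 − ρ)μ  ⇒  X = (T̂ − (1 − ρ)μ) / ρ
X = (52.6172 − 0.194 × 71.8) / 0.806 = (52.6172 − 13.9292) / 0.806 = 38.6880 / 0.806 = 48.00

48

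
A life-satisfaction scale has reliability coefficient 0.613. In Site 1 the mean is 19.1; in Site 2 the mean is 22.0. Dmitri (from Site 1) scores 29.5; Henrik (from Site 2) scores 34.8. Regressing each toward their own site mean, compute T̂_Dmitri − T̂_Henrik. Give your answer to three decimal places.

T̂_Dmitri = 0.613(29.5) + 0.387(19.1) = 25.47520
T̂_Henrik = 0.613(34.8) + 0.387(22.0) = 29.84640
Difference = 25.47520 − 29.84640 = -4.37120

-4.371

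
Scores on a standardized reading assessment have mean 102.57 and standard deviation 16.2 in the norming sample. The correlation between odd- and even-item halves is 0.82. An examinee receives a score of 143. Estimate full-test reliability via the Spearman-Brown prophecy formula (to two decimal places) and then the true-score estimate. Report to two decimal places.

138.96

Spearman-Brown: ρ = 2r/(1 + r) = 2(0.82)/(1 + 0.82) = 1.640/1.82 = 0.9011 → 0.90
Regress the observed score toward the mean by the unreliability: T̂ = 0.90·143 + 0.10·102.57 = 128.70 + 10.2570 = 138.957.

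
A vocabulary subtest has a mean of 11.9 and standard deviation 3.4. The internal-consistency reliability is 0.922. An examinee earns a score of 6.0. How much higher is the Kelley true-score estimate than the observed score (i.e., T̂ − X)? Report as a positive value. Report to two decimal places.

0.46

T̂ = ρX + (1 − ρ)μ
  = 0.922 × 6.0 + 0.078 × 11.9
  = 5.5320 + 0.9282
  = 6.4602
  ≈ 6.460
T̂ − X = 6.460 − 6.0 = 0.460 → 0.46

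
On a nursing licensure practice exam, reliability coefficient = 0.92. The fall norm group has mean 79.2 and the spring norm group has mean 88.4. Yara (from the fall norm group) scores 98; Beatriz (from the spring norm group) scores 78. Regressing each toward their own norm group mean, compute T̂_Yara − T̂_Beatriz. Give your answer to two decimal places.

T̂_Yara = 0.92(98) + 0.08(79.2) = 96.4960
T̂_Beatriz = 0.92(78) + 0.08(88.4) = 78.8320
Difference = 96.4960 − 78.8320 = 17.6640

17.66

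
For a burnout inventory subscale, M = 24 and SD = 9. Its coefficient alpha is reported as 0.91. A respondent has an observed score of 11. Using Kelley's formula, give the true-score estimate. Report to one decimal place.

12.2

Weight the observed score by reliability and the mean by (1 − reliability): T̂ = 0.91·11 + 0.09·24 = 10.01 + 2.16 = 12.17.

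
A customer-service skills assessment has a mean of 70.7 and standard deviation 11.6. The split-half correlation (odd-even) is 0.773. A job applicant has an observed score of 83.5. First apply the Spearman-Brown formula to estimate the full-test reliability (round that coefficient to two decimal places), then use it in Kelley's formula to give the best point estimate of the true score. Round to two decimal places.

81.84

Spearman-Brown: ρ = 2r/(1 + r) = 2(0.773)/(1 + 0.773) = 1.5460/1.773 = 0.8720 → 0.87
Weight the observed score by reliability and the mean by (1 − reliability): T̂ = 0.87·83.5 + 0.13·70.7 = 72.645 + 9.191 = 81.836.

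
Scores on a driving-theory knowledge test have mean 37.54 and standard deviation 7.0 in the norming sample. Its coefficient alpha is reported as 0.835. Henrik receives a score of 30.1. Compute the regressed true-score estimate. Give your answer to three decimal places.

T̂ = ρX + (1 − ρ)μ
  = 0.835 × 30.1 + 0.165 × 37.54
  = 25.1335 + 6.19410
  = 31.3276
  ≈ 31.328

31.328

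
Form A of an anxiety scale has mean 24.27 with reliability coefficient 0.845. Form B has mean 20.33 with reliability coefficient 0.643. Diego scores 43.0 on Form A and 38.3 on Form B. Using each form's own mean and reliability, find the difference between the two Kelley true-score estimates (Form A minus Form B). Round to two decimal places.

T̂_A = 0.845(43.0) + 0.155(24.27) = 40.0969
T̂_B = 0.643(38.3) + 0.357(20.33) = 31.8847
T̂_A − T̂_B = 8.2121

8.21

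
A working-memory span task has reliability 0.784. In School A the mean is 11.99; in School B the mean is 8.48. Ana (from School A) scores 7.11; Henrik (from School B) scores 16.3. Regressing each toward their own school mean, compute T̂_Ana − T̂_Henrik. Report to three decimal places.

T̂_Ana = 0.784(7.11) + 0.216(11.99) = 8.16408
T̂_Henrik = 0.784(16.3) + 0.216(8.48) = 14.61088
Difference = 8.16408 − 14.61088 = -6.44680

-6.447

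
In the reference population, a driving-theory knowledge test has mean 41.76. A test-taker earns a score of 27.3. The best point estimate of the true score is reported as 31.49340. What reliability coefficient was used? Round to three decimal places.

T̂ = ρX + (1 − ρ)μ  ⇒  T̂ − μ = ρ(X − μ)
ρ = (T̂ − μ)/(X − μ) = (31.49340 − 41.76) / (27.3 − 41.76) = -10.26660 / -14.46 = 0.71000

0.710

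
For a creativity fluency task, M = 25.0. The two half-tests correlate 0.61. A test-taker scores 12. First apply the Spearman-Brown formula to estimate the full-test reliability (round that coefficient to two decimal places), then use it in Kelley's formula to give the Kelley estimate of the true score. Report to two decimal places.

15.12

Spearman-Brown: ρ = 2r/(1 + r) = 2(0.61)/(1 + 0.61) = 1.220/1.61 = 0.7578 → 0.76
Regress the observed score toward the mean by the unreliability: T̂ = 0.76·12 + 0.24·25.0 = 9.12 + 6.000 = 15.120.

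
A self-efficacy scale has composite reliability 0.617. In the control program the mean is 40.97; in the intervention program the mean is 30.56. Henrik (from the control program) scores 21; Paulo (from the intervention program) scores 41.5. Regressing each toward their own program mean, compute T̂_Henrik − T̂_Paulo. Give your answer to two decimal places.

T̂_Henrik = 0.617(21) + 0.383(40.97) = 28.6485
T̂_Paulo = 0.617(41.5) + 0.383(30.56) = 37.3100
Difference = 28.6485 − 37.3100 = -8.6615

-8.66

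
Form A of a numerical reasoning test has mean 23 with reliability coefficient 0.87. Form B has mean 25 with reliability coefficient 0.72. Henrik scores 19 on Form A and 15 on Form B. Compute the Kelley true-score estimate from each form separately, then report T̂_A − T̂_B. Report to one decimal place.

1.7

T̂_A = 0.87(19) + 0.13(23) = 19.520
T̂_B = 0.72(15) + 0.28(25) = 17.800
T̂_A − T̂_B = 1.720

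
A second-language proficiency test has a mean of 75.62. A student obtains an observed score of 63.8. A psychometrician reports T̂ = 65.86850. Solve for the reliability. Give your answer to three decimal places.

T̂ = ρX + (1 − ρ)μ  ⇒  T̂ − μ = ρ(X − μ)
ρ = (T̂ − μ)/(X − μ) = (65.86850 − 75.62) / (63.8 − 75.62) = -9.75150 / -11.82 = 0.82500

0.825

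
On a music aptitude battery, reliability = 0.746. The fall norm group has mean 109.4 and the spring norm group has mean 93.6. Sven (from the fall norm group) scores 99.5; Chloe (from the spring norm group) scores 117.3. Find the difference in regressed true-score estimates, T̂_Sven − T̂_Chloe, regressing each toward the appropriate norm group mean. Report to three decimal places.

T̂_Sven = 0.746(99.5) + 0.254(109.4) = 102.01460
T̂_Chloe = 0.746(117.3) + 0.254(93.6) = 111.28020
Difference = 102.01460 − 111.28020 = -9.26560

-9.266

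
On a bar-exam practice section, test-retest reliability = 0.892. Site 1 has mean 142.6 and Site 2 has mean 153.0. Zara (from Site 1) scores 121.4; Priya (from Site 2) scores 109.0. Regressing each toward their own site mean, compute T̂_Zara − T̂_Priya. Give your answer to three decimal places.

T̂_Zara = 0.892(121.4) + 0.108(142.6) = 123.68960
T̂_Priya = 0.892(109.0) + 0.108(153.0) = 113.75200
Difference = 123.68960 − 113.75200 = 9.93760

9.938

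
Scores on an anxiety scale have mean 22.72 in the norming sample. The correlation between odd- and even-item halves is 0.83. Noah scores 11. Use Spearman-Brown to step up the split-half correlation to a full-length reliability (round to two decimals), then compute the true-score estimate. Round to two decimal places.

12.05

Spearman-Brown: ρ = 2r/(1 + r) = 2(0.83)/(1 + 0.83) = 1.660/1.83 = 0.9071 → 0.91
Weight the observed score by reliability and the mean by (1 − reliability): T̂ = 0.91·11 + 0.09·22.72 = 10.01 + 2.0448 = 12.055.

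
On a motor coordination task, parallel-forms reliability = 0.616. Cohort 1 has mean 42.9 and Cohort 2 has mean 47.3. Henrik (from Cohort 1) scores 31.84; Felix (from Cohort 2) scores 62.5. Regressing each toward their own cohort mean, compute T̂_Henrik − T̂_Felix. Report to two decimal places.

-20.58

T̂_Henrik = 0.616(31.84) + 0.384(42.9) = 36.0870
T̂_Felix = 0.616(62.5) + 0.384(47.3) = 56.6632
Difference = 36.0870 − 56.6632 = -20.5762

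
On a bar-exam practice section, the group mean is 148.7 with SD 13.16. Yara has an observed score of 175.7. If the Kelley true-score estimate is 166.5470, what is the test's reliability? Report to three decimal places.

T̂ = ρX + (1 − ρ)μ  ⇒  T̂ − μ = ρ(X − μ)
ρ = (T̂ − μ)/(X − μ) = (166.5470 − 148.7) / (175.7 − 148.7) = 17.8470 / 27.0 = 0.66100

0.661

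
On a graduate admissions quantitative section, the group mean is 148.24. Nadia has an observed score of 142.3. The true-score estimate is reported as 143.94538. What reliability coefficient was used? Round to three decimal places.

0.723

T̂ = ρX + (1 − ρ)μ  ⇒  T̂ − μ = ρ(X − μ)
ρ = (T̂ − μ)/(X − μ) = (143.94538 − 148.24) / (142.3 − 148.24) = -4.29462 / -5.94 = 0.72300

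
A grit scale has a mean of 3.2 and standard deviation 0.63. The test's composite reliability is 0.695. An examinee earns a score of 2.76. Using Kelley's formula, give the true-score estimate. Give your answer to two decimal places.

T̂ = 0.695(2.76) + 0.305(3.2) = 1.91820 + 0.9760 = 2.894 → 2.89

2.89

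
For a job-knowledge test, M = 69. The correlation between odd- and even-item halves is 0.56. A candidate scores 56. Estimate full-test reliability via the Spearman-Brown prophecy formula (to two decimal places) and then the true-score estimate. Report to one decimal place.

Spearman-Brown: ρ = 2r/(1 + r) = 2(0.56)/(1 + 0.56) = 1.120/1.56 = 0.7179 → 0.72
Regress the observed score toward the mean by the unreliability: T̂ = 0.72·56 + 0.28·69 = 40.32 + 19.32 = 59.64.

59.6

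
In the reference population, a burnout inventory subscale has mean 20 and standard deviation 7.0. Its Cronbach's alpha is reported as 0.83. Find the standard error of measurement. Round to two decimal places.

2.89

SEM = SD · √(1 − ρ) = 7.0 × √0.17 = 7.0 × 0.4123 = 2.886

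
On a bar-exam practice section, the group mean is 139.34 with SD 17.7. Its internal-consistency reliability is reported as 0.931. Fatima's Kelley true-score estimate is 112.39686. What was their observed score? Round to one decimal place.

110.4

T̂ = ρX + (1 − ρ)μ  ⇒  X = (T̂ − (1 − ρ)μ) / ρ
X = (112.39686 − 0.069 × 139.34) / 0.931 = (112.39686 − 9.61446) / 0.931 = 102.78240 / 0.931 = 110.400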